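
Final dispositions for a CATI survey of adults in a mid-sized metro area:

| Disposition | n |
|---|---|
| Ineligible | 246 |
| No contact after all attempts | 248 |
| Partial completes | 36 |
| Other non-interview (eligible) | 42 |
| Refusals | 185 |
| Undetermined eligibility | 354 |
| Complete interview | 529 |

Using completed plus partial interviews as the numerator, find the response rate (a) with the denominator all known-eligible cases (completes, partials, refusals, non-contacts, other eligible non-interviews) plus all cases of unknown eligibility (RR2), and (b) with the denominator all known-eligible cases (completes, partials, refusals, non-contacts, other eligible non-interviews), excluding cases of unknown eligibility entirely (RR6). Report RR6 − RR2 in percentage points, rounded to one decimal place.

13.8

Top = 529 + 36 = 565
Denom = 529 + 36 + 185 + 248 + 42 + 354 = 1394
RR2 = 565 / 1394 = 0.4053
Denom = 529 + 36 + 185 + 248 + 42 = 1040
RR6 = 565 / 1040 = 0.5433
Difference = 54.33 − 40.53 = 13.80 percentage points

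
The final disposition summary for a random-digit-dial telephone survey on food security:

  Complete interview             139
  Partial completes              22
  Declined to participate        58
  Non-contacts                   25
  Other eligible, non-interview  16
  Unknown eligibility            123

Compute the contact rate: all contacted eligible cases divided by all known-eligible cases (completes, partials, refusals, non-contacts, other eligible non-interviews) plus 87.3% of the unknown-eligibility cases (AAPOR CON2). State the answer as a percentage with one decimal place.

Numerator = 139 + 22 + 58 + 16 = 235
Eligible (known) = 139 + 22 + 58 + 25 + 16 = 260
Eligible share of unknowns = 0.8730 × 123 = 107.38
Denom = 260 + 107.38 = 367.38
CON2 = 235 / 367.38 = 0.6397

64.0%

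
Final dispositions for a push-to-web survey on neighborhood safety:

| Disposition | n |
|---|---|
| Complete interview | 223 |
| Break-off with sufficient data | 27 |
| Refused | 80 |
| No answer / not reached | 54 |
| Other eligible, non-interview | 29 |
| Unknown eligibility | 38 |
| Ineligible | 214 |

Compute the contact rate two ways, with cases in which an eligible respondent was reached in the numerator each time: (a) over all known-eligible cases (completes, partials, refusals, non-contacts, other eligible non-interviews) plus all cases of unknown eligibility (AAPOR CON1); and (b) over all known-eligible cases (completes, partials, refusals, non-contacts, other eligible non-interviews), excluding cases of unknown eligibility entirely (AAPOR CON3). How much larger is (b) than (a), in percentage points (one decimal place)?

Top: 223 + 27 + 80 + 29 = 359
Base: 223 + 27 + 80 + 54 + 29 + 38 = 451
CON1 = 359 / 451 = 0.7960
Base: 223 + 27 + 80 + 54 + 29 = 413
CON3 = 359 / 413 = 0.8692
Difference = 86.92 − 79.60 = 7.32 percentage points

7.3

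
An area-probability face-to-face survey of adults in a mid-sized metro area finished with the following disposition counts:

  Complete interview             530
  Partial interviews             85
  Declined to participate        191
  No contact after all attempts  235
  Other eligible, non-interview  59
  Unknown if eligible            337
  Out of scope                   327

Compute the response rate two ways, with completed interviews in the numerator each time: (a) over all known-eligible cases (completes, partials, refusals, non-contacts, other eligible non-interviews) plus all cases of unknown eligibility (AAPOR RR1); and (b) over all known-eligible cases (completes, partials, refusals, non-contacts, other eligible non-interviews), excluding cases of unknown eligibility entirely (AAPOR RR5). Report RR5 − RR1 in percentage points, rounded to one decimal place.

Numerator = 530
Denominator = 530 + 85 + 191 + 235 + 59 + 337 = 1437
RR1 = 530 / 1437 = 0.3688
Denominator = 530 + 85 + 191 + 235 + 59 = 1100
RR5 = 530 / 1100 = 0.4818
Difference = 48.18 − 36.88 = 11.30 percentage points

11.3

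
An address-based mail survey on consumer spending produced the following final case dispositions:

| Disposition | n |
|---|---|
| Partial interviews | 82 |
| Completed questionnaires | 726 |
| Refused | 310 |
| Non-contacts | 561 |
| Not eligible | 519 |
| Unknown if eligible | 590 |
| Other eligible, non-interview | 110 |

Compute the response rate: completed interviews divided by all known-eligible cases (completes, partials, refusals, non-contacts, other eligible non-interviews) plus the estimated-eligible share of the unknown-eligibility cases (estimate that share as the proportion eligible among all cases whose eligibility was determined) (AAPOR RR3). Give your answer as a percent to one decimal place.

Num → 726
Eligible (known) → 726 + 82 + 310 + 561 + 110 = 1789
e = 1789 / (1789 + 519) = 1789 / 2308 = 0.7751
Eligible share of unknowns → 0.7751 × 590 = 457.31
Denom → 1789 + 457.31 = 2246.31
RR3 = 726 / 2246.31 = 0.3232

32.3%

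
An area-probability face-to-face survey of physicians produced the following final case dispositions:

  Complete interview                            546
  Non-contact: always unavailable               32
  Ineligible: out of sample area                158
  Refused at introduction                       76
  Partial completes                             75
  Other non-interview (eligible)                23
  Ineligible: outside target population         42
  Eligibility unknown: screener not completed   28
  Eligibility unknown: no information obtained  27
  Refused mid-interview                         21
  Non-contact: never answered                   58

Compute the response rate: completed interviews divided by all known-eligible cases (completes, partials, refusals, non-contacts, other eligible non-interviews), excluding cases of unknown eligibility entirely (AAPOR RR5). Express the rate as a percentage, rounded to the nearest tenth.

Declined to participate = 76 + 21 = 97
No contact after all attempts = 58 + 32 = 90
Unknown eligibility = 28 + 27 = 55
Not eligible = 42 + 158 = 200
Num = 546
Base = 546 + 75 + 97 + 90 + 23 = 831
RR5 = 546 / 831 = 0.6570

65.7%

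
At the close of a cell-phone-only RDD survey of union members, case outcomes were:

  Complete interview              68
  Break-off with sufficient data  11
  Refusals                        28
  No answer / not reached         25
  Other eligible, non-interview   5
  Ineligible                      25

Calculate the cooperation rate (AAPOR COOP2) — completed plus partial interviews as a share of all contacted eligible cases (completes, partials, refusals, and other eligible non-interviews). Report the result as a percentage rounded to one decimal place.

70.5%

Top = 68 + 11 = 79
Denominator = 68 + 11 + 28 + 5 = 112
COOP2 = 79 / 112 = 0.7054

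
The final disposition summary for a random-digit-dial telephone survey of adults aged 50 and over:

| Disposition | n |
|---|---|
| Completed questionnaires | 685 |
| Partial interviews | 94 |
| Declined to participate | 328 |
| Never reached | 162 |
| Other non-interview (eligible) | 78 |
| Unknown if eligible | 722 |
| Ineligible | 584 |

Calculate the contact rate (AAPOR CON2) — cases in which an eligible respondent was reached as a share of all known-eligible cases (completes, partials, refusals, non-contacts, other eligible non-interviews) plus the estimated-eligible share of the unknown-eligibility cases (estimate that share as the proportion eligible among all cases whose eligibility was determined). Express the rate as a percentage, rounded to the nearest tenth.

Numerator: 685 + 94 + 328 + 78 = 1185
Known eligible: 685 + 94 + 328 + 162 + 78 = 1347
e = 1347 / (1347 + 584) = 1347 / 1931 = 0.6976
Estimated eligible among unknowns: 0.6976 × 722 = 503.67
Base: 1347 + 503.67 = 1850.67
CON2 = 1185 / 1850.67 = 0.6403

64.0%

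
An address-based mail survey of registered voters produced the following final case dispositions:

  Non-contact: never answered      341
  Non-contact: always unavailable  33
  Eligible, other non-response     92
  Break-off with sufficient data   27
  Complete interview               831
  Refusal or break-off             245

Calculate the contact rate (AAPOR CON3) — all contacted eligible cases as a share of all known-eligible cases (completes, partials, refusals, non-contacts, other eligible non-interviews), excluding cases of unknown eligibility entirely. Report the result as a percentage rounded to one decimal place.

76.2%

No contact after all attempts = 341 + 33 = 374
Top → 831 + 27 + 245 + 92 = 1195
Denom → 831 + 27 + 245 + 374 + 92 = 1569
CON3 = 1195 / 1569 = 0.7616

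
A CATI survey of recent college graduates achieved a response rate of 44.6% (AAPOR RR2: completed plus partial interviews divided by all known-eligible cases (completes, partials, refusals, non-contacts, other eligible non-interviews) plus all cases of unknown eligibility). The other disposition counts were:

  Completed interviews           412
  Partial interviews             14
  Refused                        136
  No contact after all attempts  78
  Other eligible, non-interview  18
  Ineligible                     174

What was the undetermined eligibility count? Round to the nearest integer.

297

Num = 412 + 14 = 426
RR2 = 426 / D = 0.446
D = 426 / 0.446 = 955.2
Rest of base = 658
undetermined eligibility = 955.2 − 658 ≈ 297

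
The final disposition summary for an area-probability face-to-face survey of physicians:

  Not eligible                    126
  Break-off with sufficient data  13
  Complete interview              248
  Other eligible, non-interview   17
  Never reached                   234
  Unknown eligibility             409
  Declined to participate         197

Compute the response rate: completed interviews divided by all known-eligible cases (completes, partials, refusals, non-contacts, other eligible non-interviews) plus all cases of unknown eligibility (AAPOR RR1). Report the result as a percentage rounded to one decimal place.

22.2%

Numerator = 248
Base = 248 + 13 + 197 + 234 + 17 + 409 = 1118
RR1 = 248 / 1118 = 0.2218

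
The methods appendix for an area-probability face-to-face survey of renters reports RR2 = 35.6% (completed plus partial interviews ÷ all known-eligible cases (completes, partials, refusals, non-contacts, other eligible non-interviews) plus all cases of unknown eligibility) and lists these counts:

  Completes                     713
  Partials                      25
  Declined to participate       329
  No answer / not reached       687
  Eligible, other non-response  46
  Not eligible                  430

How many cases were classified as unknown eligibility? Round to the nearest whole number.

Numerator: 713 + 25 = 738
RR2 = 738 / D = 0.356
D = 738 / 0.356 = 2073.0
Other denominator terms total 1800
unknown eligibility = 2073.0 − 1800 ≈ 273

273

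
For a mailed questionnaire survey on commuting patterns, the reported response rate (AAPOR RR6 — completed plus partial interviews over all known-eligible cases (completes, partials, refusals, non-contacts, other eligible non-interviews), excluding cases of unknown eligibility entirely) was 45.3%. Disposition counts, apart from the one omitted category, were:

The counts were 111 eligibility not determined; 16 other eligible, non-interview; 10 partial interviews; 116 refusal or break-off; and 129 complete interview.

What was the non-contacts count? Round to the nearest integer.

Top → 129 + 10 = 139
RR6 = 139 / D = 0.453
D = 139 / 0.453 = 306.8
Other denominator terms total 271
non-contacts = 306.8 − 271 ≈ 36

36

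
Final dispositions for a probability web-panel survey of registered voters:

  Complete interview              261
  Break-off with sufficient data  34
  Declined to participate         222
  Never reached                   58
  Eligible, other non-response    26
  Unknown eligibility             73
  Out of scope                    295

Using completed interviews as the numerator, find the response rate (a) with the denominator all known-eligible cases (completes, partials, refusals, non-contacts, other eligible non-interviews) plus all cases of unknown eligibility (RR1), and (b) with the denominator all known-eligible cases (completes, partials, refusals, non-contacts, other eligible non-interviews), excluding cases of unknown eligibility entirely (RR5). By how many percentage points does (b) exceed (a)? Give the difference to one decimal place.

Top: 261
Base: 261 + 34 + 222 + 58 + 26 + 73 = 674
RR1 = 261 / 674 = 0.3872
Base: 261 + 34 + 222 + 58 + 26 = 601
RR5 = 261 / 601 = 0.4343
Difference = 43.43 − 38.72 = 4.71 percentage points

4.7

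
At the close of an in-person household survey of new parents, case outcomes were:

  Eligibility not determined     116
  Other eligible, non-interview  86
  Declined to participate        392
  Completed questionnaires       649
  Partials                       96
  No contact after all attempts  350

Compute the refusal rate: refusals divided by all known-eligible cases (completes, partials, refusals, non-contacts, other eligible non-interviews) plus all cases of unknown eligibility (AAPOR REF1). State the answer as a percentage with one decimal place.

Top → 392
Denominator → 649 + 96 + 392 + 350 + 86 + 116 = 1689
REF1 = 392 / 1689 = 0.2321

23.2%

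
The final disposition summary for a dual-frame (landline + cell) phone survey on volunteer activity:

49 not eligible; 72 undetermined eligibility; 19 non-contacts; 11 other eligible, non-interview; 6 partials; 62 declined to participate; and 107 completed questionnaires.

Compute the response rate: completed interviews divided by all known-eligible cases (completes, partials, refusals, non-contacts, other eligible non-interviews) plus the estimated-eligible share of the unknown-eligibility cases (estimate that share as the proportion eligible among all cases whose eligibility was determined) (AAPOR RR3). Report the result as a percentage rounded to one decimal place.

Numerator → 107
Known eligible → 107 + 6 + 62 + 19 + 11 = 205
e = 205 / (205 + 49) = 205 / 254 = 0.8071
Estimated eligible among unknowns → 0.8071 × 72 = 58.11
Denom → 205 + 58.11 = 263.11
RR3 = 107 / 263.11 = 0.4067

40.7%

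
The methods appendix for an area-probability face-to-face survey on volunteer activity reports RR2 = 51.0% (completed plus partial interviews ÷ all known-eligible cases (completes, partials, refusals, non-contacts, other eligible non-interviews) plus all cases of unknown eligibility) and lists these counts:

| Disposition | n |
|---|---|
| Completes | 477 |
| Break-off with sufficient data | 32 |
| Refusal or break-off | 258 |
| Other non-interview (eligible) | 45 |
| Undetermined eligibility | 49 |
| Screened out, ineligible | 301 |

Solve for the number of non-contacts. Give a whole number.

137

Num: 477 + 32 = 509
RR2 = 509 / D = 0.510
D = 509 / 0.510 = 998.0
Remaining denominator categories sum to 861
non-contacts = 998.0 − 861 ≈ 137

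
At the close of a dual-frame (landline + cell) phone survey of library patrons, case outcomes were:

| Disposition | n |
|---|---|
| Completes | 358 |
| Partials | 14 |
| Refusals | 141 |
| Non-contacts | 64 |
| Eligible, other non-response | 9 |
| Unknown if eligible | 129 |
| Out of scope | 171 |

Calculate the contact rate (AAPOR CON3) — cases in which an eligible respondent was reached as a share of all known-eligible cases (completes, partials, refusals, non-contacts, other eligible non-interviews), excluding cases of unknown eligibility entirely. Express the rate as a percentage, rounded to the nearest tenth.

Numerator = 358 + 14 + 141 + 9 = 522
Denom = 358 + 14 + 141 + 64 + 9 = 586
CON3 = 522 / 586 = 0.8908

89.1%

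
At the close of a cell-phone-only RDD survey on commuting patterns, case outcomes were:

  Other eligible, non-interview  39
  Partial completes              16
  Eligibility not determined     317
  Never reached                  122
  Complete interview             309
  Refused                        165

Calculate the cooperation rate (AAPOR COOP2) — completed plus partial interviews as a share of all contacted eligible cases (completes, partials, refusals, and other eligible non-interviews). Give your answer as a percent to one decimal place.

61.4%

Num → 309 + 16 = 325
Base → 309 + 16 + 165 + 39 = 529
COOP2 = 325 / 529 = 0.6144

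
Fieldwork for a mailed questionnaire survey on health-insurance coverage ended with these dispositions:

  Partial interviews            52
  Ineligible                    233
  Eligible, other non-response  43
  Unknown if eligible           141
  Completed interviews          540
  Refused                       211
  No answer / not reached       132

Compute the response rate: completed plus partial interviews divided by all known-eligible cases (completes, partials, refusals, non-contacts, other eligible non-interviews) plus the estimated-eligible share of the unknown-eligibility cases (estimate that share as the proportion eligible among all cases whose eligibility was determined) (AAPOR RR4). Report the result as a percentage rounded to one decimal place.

54.2%

Numerator: 540 + 52 = 592
Known eligible: 540 + 52 + 211 + 132 + 43 = 978
e = 978 / (978 + 233) = 978 / 1211 = 0.8076
Estimated eligible among unknowns: 0.8076 × 141 = 113.87
Denom: 978 + 113.87 = 1091.87
RR4 = 592 / 1091.87 = 0.5422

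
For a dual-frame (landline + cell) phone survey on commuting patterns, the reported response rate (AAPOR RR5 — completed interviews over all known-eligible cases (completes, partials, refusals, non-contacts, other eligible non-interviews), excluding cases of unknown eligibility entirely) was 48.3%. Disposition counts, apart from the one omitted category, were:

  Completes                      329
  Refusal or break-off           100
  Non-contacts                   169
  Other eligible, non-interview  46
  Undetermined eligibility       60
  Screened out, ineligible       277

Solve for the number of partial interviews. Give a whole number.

RR5 = 329 / D = 0.483
D = 329 / 0.483 = 681.2
Rest of base = 644
partial interviews = 681.2 − 644 ≈ 37

37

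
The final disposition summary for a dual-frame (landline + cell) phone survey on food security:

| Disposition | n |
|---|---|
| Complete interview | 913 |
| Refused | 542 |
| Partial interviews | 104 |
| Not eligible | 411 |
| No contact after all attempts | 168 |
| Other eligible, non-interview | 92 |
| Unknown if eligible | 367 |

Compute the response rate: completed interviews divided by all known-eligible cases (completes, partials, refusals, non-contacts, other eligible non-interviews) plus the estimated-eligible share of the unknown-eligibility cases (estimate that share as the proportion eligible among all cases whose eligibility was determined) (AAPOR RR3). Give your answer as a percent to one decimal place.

43.1%

Numerator → 913
Eligible (known) → 913 + 104 + 542 + 168 + 92 = 1819
e = 1819 / (1819 + 411) = 1819 / 2230 = 0.8157
e × U → 0.8157 × 367 = 299.36
Denominator → 1819 + 299.36 = 2118.36
RR3 = 913 / 2118.36 = 0.4310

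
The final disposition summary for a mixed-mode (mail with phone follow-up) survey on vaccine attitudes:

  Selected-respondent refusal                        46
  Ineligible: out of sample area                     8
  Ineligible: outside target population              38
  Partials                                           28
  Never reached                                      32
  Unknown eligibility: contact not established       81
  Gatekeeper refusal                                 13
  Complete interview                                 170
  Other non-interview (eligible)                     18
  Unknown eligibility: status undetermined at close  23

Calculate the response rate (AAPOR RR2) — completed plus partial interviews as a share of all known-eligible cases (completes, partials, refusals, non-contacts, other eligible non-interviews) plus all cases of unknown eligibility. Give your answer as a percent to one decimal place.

48.2%

Refusal or break-off = 13 + 46 = 59
Unknown if eligible = 81 + 23 = 104
Out of scope = 38 + 8 = 46
Num → 170 + 28 = 198
Denom → 170 + 28 + 59 + 32 + 18 + 104 = 411
RR2 = 198 / 411 = 0.4818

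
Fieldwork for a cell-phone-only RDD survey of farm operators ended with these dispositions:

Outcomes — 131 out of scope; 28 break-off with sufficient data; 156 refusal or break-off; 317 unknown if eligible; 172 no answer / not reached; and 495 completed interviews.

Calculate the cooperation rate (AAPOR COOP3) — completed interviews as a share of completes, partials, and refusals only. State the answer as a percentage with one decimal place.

72.9%

Numerator → 495
Base → 495 + 28 + 156 = 679
COOP3 = 495 / 679 = 0.7290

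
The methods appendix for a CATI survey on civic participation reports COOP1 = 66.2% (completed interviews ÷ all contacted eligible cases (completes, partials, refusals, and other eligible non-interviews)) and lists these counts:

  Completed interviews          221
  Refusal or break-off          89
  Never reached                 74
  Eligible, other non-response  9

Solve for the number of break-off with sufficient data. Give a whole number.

15

COOP1 = 221 / D = 0.662
D = 221 / 0.662 = 333.8
Remaining denominator categories sum to 319
break-off with sufficient data = 333.8 − 319 ≈ 15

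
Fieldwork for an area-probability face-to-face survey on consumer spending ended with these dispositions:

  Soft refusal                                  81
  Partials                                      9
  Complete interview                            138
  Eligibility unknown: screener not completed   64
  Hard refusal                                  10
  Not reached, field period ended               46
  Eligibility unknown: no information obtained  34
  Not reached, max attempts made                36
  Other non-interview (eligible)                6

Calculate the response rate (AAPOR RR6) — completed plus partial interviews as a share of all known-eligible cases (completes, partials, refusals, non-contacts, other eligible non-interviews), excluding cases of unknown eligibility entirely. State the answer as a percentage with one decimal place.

Refusal or break-off = 10 + 81 = 91
Non-contacts = 46 + 36 = 82
Unknown eligibility = 64 + 34 = 98
Numerator = 138 + 9 = 147
Base = 138 + 9 + 91 + 82 + 6 = 326
RR6 = 147 / 326 = 0.4509

45.1%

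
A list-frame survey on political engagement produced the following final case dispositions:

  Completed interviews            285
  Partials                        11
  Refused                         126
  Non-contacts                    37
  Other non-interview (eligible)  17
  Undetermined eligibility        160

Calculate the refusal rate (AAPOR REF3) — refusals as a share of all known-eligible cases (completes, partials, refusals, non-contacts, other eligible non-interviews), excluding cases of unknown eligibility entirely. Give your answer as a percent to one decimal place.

26.5%

Num = 126
Base = 285 + 11 + 126 + 37 + 17 = 476
REF3 = 126 / 476 = 0.2647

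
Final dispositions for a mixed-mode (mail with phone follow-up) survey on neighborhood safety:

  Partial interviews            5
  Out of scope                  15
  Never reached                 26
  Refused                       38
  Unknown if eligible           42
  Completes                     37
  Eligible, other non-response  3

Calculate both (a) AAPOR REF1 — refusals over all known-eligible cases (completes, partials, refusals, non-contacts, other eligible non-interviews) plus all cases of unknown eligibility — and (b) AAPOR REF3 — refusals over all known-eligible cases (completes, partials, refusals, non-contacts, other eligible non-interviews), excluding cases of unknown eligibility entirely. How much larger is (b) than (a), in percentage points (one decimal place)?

Num: 38
Base: 37 + 5 + 38 + 26 + 3 + 42 = 151
REF1 = 38 / 151 = 0.2517
Base: 37 + 5 + 38 + 26 + 3 = 109
REF3 = 38 / 109 = 0.3486
Difference = 34.86 − 25.17 = 9.69 percentage points

9.7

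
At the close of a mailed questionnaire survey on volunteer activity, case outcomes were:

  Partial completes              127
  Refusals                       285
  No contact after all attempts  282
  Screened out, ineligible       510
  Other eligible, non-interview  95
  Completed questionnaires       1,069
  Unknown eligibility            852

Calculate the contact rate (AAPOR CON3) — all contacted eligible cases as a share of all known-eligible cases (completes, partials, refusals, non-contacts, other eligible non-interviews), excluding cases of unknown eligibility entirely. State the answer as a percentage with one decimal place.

84.8%

Numerator: 1069 + 127 + 285 + 95 = 1576
Denominator: 1069 + 127 + 285 + 282 + 95 = 1858
CON3 = 1576 / 1858 = 0.8482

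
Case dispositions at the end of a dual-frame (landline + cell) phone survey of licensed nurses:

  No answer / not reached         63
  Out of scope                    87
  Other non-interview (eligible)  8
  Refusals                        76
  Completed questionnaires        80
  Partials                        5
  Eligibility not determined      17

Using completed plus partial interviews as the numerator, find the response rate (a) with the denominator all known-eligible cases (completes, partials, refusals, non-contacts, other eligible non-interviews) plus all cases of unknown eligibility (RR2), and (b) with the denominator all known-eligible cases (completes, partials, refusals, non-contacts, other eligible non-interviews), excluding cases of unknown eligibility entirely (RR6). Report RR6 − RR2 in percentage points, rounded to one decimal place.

Num = 80 + 5 = 85
Denom = 80 + 5 + 76 + 63 + 8 + 17 = 249
RR2 = 85 / 249 = 0.3414
Denom = 80 + 5 + 76 + 63 + 8 = 232
RR6 = 85 / 232 = 0.3664
Difference = 36.64 − 34.14 = 2.50 percentage points

2.5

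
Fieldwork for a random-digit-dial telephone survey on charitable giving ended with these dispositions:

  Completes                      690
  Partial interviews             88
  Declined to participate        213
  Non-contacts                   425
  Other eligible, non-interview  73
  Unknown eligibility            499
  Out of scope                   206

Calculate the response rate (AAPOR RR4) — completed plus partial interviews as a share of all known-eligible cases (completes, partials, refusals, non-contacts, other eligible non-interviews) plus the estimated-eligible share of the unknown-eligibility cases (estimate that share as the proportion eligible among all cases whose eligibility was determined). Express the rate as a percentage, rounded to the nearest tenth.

40.4%

Top → 690 + 88 = 778
Determined eligible → 690 + 88 + 213 + 425 + 73 = 1489
e = 1489 / (1489 + 206) = 1489 / 1695 = 0.8785
e × U → 0.8785 × 499 = 438.37
Denominator → 1489 + 438.37 = 1927.37
RR4 = 778 / 1927.37 = 0.4037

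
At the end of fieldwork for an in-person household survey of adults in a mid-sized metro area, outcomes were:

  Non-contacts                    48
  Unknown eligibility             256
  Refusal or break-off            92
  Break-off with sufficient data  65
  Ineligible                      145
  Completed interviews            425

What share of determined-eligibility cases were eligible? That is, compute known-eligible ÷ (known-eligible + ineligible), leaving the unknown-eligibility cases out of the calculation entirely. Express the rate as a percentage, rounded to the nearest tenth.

Eligible (known) → 425 + 65 + 92 + 48 = 630
e = 630 / (630 + 145) = 630 / 775 = 0.8129

81.3%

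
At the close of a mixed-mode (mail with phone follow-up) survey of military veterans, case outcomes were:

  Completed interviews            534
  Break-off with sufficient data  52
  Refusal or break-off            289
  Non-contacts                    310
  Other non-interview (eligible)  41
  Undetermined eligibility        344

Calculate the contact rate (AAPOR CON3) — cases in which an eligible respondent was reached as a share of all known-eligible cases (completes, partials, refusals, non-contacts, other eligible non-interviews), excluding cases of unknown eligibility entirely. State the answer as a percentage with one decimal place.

Num → 534 + 52 + 289 + 41 = 916
Denominator → 534 + 52 + 289 + 310 + 41 = 1226
CON3 = 916 / 1226 = 0.7471

74.7%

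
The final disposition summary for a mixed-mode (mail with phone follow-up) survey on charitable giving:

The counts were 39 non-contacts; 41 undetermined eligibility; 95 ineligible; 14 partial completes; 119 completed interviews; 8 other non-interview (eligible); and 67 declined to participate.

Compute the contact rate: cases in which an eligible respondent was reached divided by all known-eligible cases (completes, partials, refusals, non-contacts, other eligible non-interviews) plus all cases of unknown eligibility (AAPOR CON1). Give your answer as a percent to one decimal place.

Numerator = 119 + 14 + 67 + 8 = 208
Denominator = 119 + 14 + 67 + 39 + 8 + 41 = 288
CON1 = 208 / 288 = 0.7222

72.2%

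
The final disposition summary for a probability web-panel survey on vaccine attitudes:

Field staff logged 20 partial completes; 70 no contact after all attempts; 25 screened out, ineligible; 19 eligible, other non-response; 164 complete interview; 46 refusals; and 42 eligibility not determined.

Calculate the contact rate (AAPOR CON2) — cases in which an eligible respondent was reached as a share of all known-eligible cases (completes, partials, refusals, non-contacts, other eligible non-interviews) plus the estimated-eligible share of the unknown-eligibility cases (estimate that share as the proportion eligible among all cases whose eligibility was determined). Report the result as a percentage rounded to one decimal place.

69.6%

Num: 164 + 20 + 46 + 19 = 249
Eligible (known): 164 + 20 + 46 + 70 + 19 = 319
e = 319 / (319 + 25) = 319 / 344 = 0.9273
Estimated eligible among unknowns: 0.9273 × 42 = 38.95
Denominator: 319 + 38.95 = 357.95
CON2 = 249 / 357.95 = 0.6956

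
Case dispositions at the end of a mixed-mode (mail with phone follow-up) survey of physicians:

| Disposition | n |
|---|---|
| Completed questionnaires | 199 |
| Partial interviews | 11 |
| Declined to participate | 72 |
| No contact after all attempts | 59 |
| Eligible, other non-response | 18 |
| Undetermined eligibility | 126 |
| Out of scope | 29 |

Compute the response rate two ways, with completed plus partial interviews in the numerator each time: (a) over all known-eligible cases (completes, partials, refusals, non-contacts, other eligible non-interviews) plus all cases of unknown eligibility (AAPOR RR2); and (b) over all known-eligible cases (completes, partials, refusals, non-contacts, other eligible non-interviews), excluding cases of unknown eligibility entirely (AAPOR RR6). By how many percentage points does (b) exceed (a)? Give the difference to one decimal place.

Top = 199 + 11 = 210
Denom = 199 + 11 + 72 + 59 + 18 + 126 = 485
RR2 = 210 / 485 = 0.4330
Denom = 199 + 11 + 72 + 59 + 18 = 359
RR6 = 210 / 359 = 0.5850
Difference = 58.50 − 43.30 = 15.20 percentage points

15.2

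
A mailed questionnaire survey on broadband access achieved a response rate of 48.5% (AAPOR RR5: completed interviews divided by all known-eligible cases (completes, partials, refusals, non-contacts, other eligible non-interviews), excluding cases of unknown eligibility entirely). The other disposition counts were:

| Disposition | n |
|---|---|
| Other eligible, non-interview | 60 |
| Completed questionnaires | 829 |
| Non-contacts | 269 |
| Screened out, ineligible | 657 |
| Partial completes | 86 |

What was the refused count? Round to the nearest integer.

RR5 = 829 / D = 0.485
D = 829 / 0.485 = 1709.3
Remaining denominator categories sum to 1244
refused = 1709.3 − 1244 ≈ 465

465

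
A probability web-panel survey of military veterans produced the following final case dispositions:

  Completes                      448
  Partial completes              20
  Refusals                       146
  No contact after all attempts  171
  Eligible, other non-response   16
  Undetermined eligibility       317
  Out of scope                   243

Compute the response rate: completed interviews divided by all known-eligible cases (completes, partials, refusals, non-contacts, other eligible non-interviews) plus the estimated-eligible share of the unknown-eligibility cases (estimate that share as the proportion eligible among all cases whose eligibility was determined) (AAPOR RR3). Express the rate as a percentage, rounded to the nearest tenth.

42.9%

Top = 448
Determined eligible = 448 + 20 + 146 + 171 + 16 = 801
e = 801 / (801 + 243) = 801 / 1044 = 0.7672
Eligible share of unknowns = 0.7672 × 317 = 243.20
Denom = 801 + 243.20 = 1044.20
RR3 = 448 / 1044.20 = 0.4290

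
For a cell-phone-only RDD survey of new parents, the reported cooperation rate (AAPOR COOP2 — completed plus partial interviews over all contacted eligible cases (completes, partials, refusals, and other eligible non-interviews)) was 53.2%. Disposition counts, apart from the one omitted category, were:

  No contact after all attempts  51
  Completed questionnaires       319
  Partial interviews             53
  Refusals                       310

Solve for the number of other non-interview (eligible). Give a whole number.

Top: 319 + 53 = 372
COOP2 = 372 / D = 0.532
D = 372 / 0.532 = 699.2
Remaining denominator categories sum to 682
other non-interview (eligible) = 699.2 − 682 ≈ 17

17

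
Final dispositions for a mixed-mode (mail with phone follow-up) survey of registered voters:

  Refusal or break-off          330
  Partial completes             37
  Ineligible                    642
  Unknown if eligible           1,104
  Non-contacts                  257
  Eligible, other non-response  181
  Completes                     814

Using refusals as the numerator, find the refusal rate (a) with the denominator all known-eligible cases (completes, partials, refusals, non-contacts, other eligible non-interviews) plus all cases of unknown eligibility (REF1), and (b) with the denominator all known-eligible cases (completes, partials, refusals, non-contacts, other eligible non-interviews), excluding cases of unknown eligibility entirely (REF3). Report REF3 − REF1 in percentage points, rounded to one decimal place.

Num: 330
Denom: 814 + 37 + 330 + 257 + 181 + 1104 = 2723
REF1 = 330 / 2723 = 0.1212
Denom: 814 + 37 + 330 + 257 + 181 = 1619
REF3 = 330 / 1619 = 0.2038
Difference = 20.38 − 12.12 = 8.26 percentage points

8.3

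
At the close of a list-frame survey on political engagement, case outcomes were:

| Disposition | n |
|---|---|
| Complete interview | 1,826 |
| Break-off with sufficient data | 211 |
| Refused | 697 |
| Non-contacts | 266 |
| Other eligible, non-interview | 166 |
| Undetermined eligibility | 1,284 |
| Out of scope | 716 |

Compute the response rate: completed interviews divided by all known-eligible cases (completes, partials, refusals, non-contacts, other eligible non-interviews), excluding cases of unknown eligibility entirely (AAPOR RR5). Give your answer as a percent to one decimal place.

Top → 1826
Denom → 1826 + 211 + 697 + 266 + 166 = 3166
RR5 = 1826 / 3166 = 0.5768

57.7%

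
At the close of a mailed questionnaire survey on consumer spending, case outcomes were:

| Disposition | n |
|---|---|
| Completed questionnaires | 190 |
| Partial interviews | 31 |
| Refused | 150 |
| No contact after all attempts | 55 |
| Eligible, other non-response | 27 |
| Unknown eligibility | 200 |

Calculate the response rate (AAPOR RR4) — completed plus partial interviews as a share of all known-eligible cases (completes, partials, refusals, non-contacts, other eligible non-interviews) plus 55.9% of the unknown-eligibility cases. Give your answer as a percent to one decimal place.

Numerator = 190 + 31 = 221
Eligible (known) = 190 + 31 + 150 + 55 + 27 = 453
e × U = 0.5590 × 200 = 111.80
Base = 453 + 111.80 = 564.80
RR4 = 221 / 564.80 = 0.3913

39.1%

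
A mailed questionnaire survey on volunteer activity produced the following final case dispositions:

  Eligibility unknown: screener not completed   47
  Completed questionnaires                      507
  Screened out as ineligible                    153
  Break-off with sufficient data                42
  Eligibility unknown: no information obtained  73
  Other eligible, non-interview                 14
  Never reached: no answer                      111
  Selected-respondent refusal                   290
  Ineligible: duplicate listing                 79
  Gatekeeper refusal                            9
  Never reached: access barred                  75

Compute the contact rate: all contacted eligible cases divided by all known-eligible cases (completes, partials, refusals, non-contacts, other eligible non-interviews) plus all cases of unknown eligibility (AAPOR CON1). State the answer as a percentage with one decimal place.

73.8%

Refused = 9 + 290 = 299
Non-contacts = 111 + 75 = 186
Undetermined eligibility = 47 + 73 = 120
Not eligible = 153 + 79 = 232
Top → 507 + 42 + 299 + 14 = 862
Denom → 507 + 42 + 299 + 186 + 14 + 120 = 1168
CON1 = 862 / 1168 = 0.7380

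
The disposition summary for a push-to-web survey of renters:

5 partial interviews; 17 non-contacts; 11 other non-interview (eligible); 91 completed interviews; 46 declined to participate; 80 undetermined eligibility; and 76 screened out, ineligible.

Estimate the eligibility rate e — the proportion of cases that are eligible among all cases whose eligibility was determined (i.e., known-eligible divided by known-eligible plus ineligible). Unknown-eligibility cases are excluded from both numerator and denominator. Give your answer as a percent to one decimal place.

Determined eligible → 91 + 5 + 46 + 17 + 11 = 170
e = 170 / (170 + 76) = 170 / 246 = 0.6911

69.1%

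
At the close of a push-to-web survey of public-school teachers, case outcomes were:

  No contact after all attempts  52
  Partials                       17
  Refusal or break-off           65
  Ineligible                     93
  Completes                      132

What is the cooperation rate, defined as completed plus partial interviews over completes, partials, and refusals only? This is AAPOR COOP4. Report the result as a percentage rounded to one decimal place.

Numerator: 132 + 17 = 149
Denominator: 132 + 17 + 65 = 214
COOP4 = 149 / 214 = 0.6963

69.6%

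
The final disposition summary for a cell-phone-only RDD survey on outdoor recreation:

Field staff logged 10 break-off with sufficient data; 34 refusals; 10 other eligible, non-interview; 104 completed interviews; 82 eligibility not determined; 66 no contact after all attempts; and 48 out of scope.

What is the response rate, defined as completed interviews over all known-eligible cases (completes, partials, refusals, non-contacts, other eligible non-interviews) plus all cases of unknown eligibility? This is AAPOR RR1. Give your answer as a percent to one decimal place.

Top = 104
Base = 104 + 10 + 34 + 66 + 10 + 82 = 306
RR1 = 104 / 306 = 0.3399

34.0%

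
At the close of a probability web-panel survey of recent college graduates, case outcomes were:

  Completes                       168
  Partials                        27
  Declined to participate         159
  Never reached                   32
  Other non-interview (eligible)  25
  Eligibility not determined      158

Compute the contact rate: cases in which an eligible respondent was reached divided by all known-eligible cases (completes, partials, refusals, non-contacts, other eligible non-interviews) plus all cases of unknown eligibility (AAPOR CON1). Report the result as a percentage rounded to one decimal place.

66.6%

Numerator = 168 + 27 + 159 + 25 = 379
Base = 168 + 27 + 159 + 32 + 25 + 158 = 569
CON1 = 379 / 569 = 0.6661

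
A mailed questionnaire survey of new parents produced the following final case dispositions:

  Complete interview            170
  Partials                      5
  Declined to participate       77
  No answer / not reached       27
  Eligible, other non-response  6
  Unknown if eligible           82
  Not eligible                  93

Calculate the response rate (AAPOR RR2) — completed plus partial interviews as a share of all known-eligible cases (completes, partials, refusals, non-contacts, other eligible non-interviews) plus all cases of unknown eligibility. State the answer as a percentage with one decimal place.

47.7%

Num = 170 + 5 = 175
Denom = 170 + 5 + 77 + 27 + 6 + 82 = 367
RR2 = 175 / 367 = 0.4768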